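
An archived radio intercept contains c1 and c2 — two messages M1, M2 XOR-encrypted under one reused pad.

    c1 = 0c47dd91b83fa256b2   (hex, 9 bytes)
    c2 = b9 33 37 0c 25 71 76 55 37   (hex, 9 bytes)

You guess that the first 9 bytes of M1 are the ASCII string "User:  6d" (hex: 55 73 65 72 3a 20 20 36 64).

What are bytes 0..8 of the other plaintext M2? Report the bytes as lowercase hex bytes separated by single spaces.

First, c1 ⊕ c2 = (M1 ⊕ K) ⊕ (M2 ⊕ K) = M1 ⊕ M2, so the key drops out. Then M2 = (M1 ⊕ M2) ⊕ M1 over the first 9 bytes.
byte 0: (0c XOR b9) XOR 55 = b5 XOR 55 = e0
byte 1: (47 XOR 33) XOR 73 = 74 XOR 73 = 07
byte 2: (dd XOR 37) XOR 65 = ea XOR 65 = 8f
byte 3: (91 XOR 0c) XOR 72 = 9d XOR 72 = ef
byte 4: (b8 XOR 25) XOR 3a = 9d XOR 3a = a7
byte 5: (3f XOR 71) XOR 20 = 4e XOR 20 = 6e
byte 6: (a2 XOR 76) XOR 20 = d4 XOR 20 = f4
byte 7: (56 XOR 55) XOR 36 = 03 XOR 36 = 35
byte 8: (b2 XOR 37) XOR 64 = 85 XOR 64 = e1

e0 07 8f ef a7 6e f4 35 e1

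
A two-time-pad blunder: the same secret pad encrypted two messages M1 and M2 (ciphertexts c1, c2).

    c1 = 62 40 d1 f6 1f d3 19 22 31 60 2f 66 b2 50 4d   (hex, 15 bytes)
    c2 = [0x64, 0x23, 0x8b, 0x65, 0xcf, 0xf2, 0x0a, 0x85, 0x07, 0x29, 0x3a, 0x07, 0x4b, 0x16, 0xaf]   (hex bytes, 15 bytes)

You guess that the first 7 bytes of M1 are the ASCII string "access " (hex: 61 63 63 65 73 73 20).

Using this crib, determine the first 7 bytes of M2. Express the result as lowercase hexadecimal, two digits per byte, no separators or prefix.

First, c1 ⊕ c2 = (M1 ⊕ K) ⊕ (M2 ⊕ K) = M1 ⊕ M2, so the key drops out. Then M2 = (M1 ⊕ M2) ⊕ M1 over the first 7 bytes.
byte 0: (62 ⊕ 64) ⊕ 61 = 06 ⊕ 61 = 67
byte 1: (40 ⊕ 23) ⊕ 63 = 63 ⊕ 63 = 00
byte 2: (d1 ⊕ 8b) ⊕ 63 = 5a ⊕ 63 = 39
byte 3: (f6 ⊕ 65) ⊕ 65 = 93 ⊕ 65 = f6
byte 4: (1f ⊕ cf) ⊕ 73 = d0 ⊕ 73 = a3
byte 5: (d3 ⊕ f2) ⊕ 73 = 21 ⊕ 73 = 52
byte 6: (19 ⊕ 0a) ⊕ 20 = 13 ⊕ 20 = 33

670039f6a35233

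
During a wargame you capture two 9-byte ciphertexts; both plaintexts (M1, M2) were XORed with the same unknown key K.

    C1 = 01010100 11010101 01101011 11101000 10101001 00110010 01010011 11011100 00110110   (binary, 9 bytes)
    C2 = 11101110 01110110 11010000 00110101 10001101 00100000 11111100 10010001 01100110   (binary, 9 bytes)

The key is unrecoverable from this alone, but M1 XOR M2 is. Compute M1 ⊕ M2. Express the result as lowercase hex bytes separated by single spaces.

ba a3 bb dd 24 12 af 4d 50

C1 ⊕ C2 = (M1 ⊕ K) ⊕ (M2 ⊕ K) = M1 ⊕ M2 — the shared key cancels under XOR.
byte 0: 54 xor ee = ba
byte 1: d5 xor 76 = a3
byte 2: 6b xor d0 = bb
byte 3: e8 xor 35 = dd
byte 4: a9 xor 8d = 24
byte 5: 32 xor 20 = 12
byte 6: 53 xor fc = af
byte 7: dc xor 91 = 4d
byte 8: 36 xor 66 = 50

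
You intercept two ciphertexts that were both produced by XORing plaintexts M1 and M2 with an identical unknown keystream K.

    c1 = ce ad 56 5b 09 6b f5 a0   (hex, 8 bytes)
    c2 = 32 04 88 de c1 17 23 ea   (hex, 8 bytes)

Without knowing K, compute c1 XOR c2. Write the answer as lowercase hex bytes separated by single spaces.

fc a9 de 85 c8 7c d6 4a

c1 ⊕ c2 = (M1 ⊕ K) ⊕ (M2 ⊕ K) = M1 ⊕ M2 — the shared key cancels under XOR.
ce ^ 32 = fc
ad ^ 04 = a9
56 ^ 88 = de
5b ^ de = 85
09 ^ c1 = c8
6b ^ 17 = 7c
f5 ^ 23 = d6
a0 ^ ea = 4a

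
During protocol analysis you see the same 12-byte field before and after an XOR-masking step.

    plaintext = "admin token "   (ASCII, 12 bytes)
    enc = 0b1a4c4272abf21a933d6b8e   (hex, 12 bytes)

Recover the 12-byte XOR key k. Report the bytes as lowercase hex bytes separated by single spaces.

6a 7e 21 2b 1c 8b 86 75 f8 58 05 ae

Since enc = plaintext ⊕ k, XORing both sides with plaintext gives k = plaintext ⊕ enc.
byte 0:  97 xor  11 = 106
byte 1: 100 xor  26 = 126
byte 2: 109 xor  76 =  33
byte 3: 105 xor  66 =  43
byte 4: 110 xor 114 =  28
byte 5:  32 xor 171 = 139
byte 6: 116 xor 242 = 134
byte 7: 111 xor  26 = 117
byte 8: 107 xor 147 = 248
byte 9: 101 xor  61 =  88
byte 10: 110 xor 107 =   5
byte 11:  32 xor 142 = 174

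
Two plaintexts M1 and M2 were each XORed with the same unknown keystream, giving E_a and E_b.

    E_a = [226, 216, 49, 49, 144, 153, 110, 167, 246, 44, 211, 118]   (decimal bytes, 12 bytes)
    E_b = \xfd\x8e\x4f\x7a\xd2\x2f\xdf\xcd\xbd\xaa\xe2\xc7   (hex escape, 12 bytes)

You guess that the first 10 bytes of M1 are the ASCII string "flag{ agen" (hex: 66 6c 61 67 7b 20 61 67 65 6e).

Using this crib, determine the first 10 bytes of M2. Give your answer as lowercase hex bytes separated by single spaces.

First, E_a ⊕ E_b = (M1 ⊕ K) ⊕ (M2 ⊕ K) = M1 ⊕ M2, so the key drops out. Then M2 = (M1 ⊕ M2) ⊕ M1 over the first 10 bytes.
byte 0: (e2 ^ fd) ^ 66 = 1f ^ 66 = 79
byte 1: (d8 ^ 8e) ^ 6c = 56 ^ 6c = 3a
byte 2: (31 ^ 4f) ^ 61 = 7e ^ 61 = 1f
byte 3: (31 ^ 7a) ^ 67 = 4b ^ 67 = 2c
byte 4: (90 ^ d2) ^ 7b = 42 ^ 7b = 39
byte 5: (99 ^ 2f) ^ 20 = b6 ^ 20 = 96
byte 6: (6e ^ df) ^ 61 = b1 ^ 61 = d0
byte 7: (a7 ^ cd) ^ 67 = 6a ^ 67 = 0d
byte 8: (f6 ^ bd) ^ 65 = 4b ^ 65 = 2e
byte 9: (2c ^ aa) ^ 6e = 86 ^ 6e = e8

79 3a 1f 2c 39 96 d0 0d 2e e8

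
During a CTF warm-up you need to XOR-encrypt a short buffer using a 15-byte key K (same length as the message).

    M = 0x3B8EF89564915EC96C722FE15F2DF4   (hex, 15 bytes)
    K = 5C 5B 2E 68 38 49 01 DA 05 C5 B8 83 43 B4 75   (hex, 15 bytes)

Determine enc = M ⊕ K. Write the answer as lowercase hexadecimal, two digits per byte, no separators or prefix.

XOR is its own inverse, so applying the key byte-wise gives the result directly.
3b ⊕ 5c = 67
8e ⊕ 5b = d5
f8 ⊕ 2e = d6
95 ⊕ 68 = fd
64 ⊕ 38 = 5c
91 ⊕ 49 = d8
5e ⊕ 01 = 5f
c9 ⊕ da = 13
6c ⊕ 05 = 69
72 ⊕ c5 = b7
2f ⊕ b8 = 97
e1 ⊕ 83 = 62
5f ⊕ 43 = 1c
2d ⊕ b4 = 99
f4 ⊕ 75 = 81

67d5d6fd5cd85f1369b797621c9981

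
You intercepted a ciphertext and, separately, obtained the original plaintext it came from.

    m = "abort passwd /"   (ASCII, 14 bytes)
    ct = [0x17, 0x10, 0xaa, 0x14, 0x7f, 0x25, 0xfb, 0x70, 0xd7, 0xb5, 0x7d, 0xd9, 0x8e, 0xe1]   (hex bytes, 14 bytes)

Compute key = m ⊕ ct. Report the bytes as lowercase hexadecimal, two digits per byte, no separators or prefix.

7672c5660b058b11a4c60abdaece

Since ct = m ⊕ key, XORing both sides with m gives key = m ⊕ ct.
01100001 xor 00010111 = 01110110
01100010 xor 00010000 = 01110010
01101111 xor 10101010 = 11000101
01110010 xor 00010100 = 01100110
01110100 xor 01111111 = 00001011
00100000 xor 00100101 = 00000101
01110000 xor 11111011 = 10001011
01100001 xor 01110000 = 00010001
01110011 xor 11010111 = 10100100
01110011 xor 10110101 = 11000110
01110111 xor 01111101 = 00001010
01100100 xor 11011001 = 10111101
00100000 xor 10001110 = 10101110
00101111 xor 11100001 = 11001110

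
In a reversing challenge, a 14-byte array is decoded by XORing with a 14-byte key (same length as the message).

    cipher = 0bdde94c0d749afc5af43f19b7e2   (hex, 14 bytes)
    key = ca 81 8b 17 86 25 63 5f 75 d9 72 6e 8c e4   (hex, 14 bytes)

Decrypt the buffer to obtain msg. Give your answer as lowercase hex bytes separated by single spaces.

c1 5c 62 5b 8b 51 f9 a3 2f 2d 4d 77 3b 06

0b ^ ca = c1
dd ^ 81 = 5c
e9 ^ 8b = 62
4c ^ 17 = 5b
0d ^ 86 = 8b
74 ^ 25 = 51
9a ^ 63 = f9
fc ^ 5f = a3
5a ^ 75 = 2f
f4 ^ d9 = 2d
3f ^ 72 = 4d
19 ^ 6e = 77
b7 ^ 8c = 3b
e2 ^ e4 = 06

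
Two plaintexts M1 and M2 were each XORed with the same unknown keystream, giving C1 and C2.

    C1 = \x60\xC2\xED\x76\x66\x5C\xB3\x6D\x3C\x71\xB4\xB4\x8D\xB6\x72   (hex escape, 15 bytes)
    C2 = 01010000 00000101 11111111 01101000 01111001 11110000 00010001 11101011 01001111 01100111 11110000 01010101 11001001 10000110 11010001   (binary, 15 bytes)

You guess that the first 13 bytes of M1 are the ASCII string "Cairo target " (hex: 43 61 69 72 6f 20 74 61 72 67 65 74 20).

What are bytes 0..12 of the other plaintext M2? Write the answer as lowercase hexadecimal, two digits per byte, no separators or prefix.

First, C1 ⊕ C2 = (M1 ⊕ K) ⊕ (M2 ⊕ K) = M1 ⊕ M2, so the key drops out. Then M2 = (M1 ⊕ M2) ⊕ M1 over the first 13 bytes.
byte 0: (60 xor 50) xor 43 = 30 xor 43 = 73
byte 1: (c2 xor 05) xor 61 = c7 xor 61 = a6
byte 2: (ed xor ff) xor 69 = 12 xor 69 = 7b
byte 3: (76 xor 68) xor 72 = 1e xor 72 = 6c
byte 4: (66 xor 79) xor 6f = 1f xor 6f = 70
byte 5: (5c xor f0) xor 20 = ac xor 20 = 8c
byte 6: (b3 xor 11) xor 74 = a2 xor 74 = d6
byte 7: (6d xor eb) xor 61 = 86 xor 61 = e7
byte 8: (3c xor 4f) xor 72 = 73 xor 72 = 01
byte 9: (71 xor 67) xor 67 = 16 xor 67 = 71
byte 10: (b4 xor f0) xor 65 = 44 xor 65 = 21
byte 11: (b4 xor 55) xor 74 = e1 xor 74 = 95
byte 12: (8d xor c9) xor 20 = 44 xor 20 = 64

73a67b6c708cd6e70171219564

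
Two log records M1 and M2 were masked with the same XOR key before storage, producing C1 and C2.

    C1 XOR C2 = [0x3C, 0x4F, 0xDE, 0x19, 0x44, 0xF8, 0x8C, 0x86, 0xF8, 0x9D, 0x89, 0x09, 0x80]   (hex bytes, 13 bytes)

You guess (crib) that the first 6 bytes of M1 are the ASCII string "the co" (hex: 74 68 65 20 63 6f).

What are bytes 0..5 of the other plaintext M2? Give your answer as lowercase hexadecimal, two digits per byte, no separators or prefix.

Since C1 ⊕ C2 = M1 ⊕ M2, XORing with the guessed M1 bytes yields the corresponding M2 bytes: M2 = (C1 ⊕ C2) ⊕ M1.
byte 0: 3c XOR 74 = 48
byte 1: 4f XOR 68 = 27
byte 2: de XOR 65 = bb
byte 3: 19 XOR 20 = 39
byte 4: 44 XOR 63 = 27
byte 5: f8 XOR 6f = 97

4827bb392797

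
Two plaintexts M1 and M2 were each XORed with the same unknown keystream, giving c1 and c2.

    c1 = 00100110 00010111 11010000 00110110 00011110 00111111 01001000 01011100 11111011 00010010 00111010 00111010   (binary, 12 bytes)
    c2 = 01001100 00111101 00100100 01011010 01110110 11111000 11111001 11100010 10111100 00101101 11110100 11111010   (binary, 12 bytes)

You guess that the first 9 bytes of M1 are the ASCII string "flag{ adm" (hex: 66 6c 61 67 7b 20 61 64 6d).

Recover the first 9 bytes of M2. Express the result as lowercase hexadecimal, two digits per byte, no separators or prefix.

First, c1 ⊕ c2 = (M1 ⊕ K) ⊕ (M2 ⊕ K) = M1 ⊕ M2, so the key drops out. Then M2 = (M1 ⊕ M2) ⊕ M1 over the first 9 bytes.
byte 0: (26 XOR 4c) XOR 66 = 6a XOR 66 = 0c
byte 1: (17 XOR 3d) XOR 6c = 2a XOR 6c = 46
byte 2: (d0 XOR 24) XOR 61 = f4 XOR 61 = 95
byte 3: (36 XOR 5a) XOR 67 = 6c XOR 67 = 0b
byte 4: (1e XOR 76) XOR 7b = 68 XOR 7b = 13
byte 5: (3f XOR f8) XOR 20 = c7 XOR 20 = e7
byte 6: (48 XOR f9) XOR 61 = b1 XOR 61 = d0
byte 7: (5c XOR e2) XOR 64 = be XOR 64 = da
byte 8: (fb XOR bc) XOR 6d = 47 XOR 6d = 2a

0c46950b13e7d0da2a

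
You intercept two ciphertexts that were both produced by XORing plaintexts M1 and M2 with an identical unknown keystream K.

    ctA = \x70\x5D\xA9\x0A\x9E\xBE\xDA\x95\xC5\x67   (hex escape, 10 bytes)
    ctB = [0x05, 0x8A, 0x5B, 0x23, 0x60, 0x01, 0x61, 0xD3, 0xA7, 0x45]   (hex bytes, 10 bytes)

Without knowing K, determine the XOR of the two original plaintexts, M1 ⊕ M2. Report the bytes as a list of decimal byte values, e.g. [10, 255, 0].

[117, 215, 242, 41, 254, 191, 187, 70, 98, 34]

ctA ⊕ ctB = (M1 ⊕ K) ⊕ (M2 ⊕ K) = M1 ⊕ M2 — the shared key cancels under XOR.
112 ⊕   5 = 117
 93 ⊕ 138 = 215
169 ⊕  91 = 242
 10 ⊕  35 =  41
158 ⊕  96 = 254
190 ⊕   1 = 191
218 ⊕  97 = 187
149 ⊕ 211 =  70
197 ⊕ 167 =  98
103 ⊕  69 =  34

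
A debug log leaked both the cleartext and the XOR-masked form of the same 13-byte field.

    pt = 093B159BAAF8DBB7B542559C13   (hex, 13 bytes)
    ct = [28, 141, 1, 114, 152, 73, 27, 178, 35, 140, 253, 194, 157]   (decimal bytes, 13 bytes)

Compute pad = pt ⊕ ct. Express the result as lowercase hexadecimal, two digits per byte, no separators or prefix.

15b614e932b1c00596cea85e8e

Since ct = pt ⊕ pad, XORing both sides with pt gives pad = pt ⊕ ct.
09 xor 1c = 15
3b xor 8d = b6
15 xor 01 = 14
9b xor 72 = e9
aa xor 98 = 32
f8 xor 49 = b1
db xor 1b = c0
b7 xor b2 = 05
b5 xor 23 = 96
42 xor 8c = ce
55 xor fd = a8
9c xor c2 = 5e
13 xor 9d = 8e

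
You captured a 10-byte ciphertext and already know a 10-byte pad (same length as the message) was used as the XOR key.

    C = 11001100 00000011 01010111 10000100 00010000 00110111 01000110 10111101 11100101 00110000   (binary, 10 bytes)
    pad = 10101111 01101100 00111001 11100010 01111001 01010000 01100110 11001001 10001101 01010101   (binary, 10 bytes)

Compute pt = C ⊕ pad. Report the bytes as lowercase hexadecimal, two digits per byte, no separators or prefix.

11001100 XOR 10101111 = 01100011
00000011 XOR 01101100 = 01101111
01010111 XOR 00111001 = 01101110
10000100 XOR 11100010 = 01100110
00010000 XOR 01111001 = 01101001
00110111 XOR 01010000 = 01100111
01000110 XOR 01100110 = 00100000
10111101 XOR 11001001 = 01110100
11100101 XOR 10001101 = 01101000
00110000 XOR 01010101 = 01100101

636f6e66696720746865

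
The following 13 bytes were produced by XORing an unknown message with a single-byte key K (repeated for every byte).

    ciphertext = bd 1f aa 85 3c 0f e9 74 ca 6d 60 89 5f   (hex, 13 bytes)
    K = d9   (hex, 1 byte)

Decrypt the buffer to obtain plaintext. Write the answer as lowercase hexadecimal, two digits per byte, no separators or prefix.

64c6735ce5d630ad13b4b95086

The 1-byte key repeats, so the effective keystream is d9 d9 d9 d9 d9 d9 d9 d9 d9 d9 d9 d9 d9.
byte 0: bd ⊕ d9 = 64
byte 1: 1f ⊕ d9 = c6
byte 2: aa ⊕ d9 = 73
byte 3: 85 ⊕ d9 = 5c
byte 4: 3c ⊕ d9 = e5
byte 5: 0f ⊕ d9 = d6
byte 6: e9 ⊕ d9 = 30
byte 7: 74 ⊕ d9 = ad
byte 8: ca ⊕ d9 = 13
byte 9: 6d ⊕ d9 = b4
byte 10: 60 ⊕ d9 = b9
byte 11: 89 ⊕ d9 = 50
byte 12: 5f ⊕ d9 = 86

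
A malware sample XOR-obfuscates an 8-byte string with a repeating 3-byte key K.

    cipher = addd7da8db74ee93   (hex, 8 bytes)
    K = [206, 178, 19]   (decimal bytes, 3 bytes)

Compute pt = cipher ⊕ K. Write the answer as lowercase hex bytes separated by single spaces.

The 3-byte key repeats, so the effective keystream is ce b2 13 ce b2 13 ce b2.
byte 0: 173 ⊕ 206 =  99
byte 1: 221 ⊕ 178 = 111
byte 2: 125 ⊕  19 = 110
byte 3: 168 ⊕ 206 = 102
byte 4: 219 ⊕ 178 = 105
byte 5: 116 ⊕  19 = 103
byte 6: 238 ⊕ 206 =  32
byte 7: 147 ⊕ 178 =  33

63 6f 6e 66 69 67 20 21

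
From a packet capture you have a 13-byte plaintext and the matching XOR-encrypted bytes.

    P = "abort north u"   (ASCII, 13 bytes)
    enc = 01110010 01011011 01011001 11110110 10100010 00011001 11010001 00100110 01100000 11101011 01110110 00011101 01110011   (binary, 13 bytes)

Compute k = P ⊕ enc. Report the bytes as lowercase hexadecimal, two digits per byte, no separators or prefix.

Since enc = P ⊕ k, XORing both sides with P gives k = P ⊕ enc.
byte 0: 61 XOR 72 = 13
byte 1: 62 XOR 5b = 39
byte 2: 6f XOR 59 = 36
byte 3: 72 XOR f6 = 84
byte 4: 74 XOR a2 = d6
byte 5: 20 XOR 19 = 39
byte 6: 6e XOR d1 = bf
byte 7: 6f XOR 26 = 49
byte 8: 72 XOR 60 = 12
byte 9: 74 XOR eb = 9f
byte 10: 68 XOR 76 = 1e
byte 11: 20 XOR 1d = 3d
byte 12: 75 XOR 73 = 06

13393684d639bf49129f1e3d06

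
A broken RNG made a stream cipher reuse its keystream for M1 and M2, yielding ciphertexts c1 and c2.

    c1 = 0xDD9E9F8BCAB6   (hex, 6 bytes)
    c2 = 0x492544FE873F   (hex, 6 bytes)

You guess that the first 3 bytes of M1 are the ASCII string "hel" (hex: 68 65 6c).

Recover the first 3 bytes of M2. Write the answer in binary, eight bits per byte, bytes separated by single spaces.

First, c1 ⊕ c2 = (M1 ⊕ K) ⊕ (M2 ⊕ K) = M1 ⊕ M2, so the key drops out. Then M2 = (M1 ⊕ M2) ⊕ M1 over the first 3 bytes.
byte 0: (dd XOR 49) XOR 68 = 94 XOR 68 = fc
byte 1: (9e XOR 25) XOR 65 = bb XOR 65 = de
byte 2: (9f XOR 44) XOR 6c = db XOR 6c = b7

11111100 11011110 10110111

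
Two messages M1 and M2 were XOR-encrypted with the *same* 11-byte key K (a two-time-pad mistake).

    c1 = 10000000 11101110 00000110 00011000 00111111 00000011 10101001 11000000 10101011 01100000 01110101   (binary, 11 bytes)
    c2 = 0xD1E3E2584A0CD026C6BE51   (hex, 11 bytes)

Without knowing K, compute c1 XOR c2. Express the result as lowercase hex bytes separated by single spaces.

51 0d e4 40 75 0f 79 e6 6d de 24

c1 ⊕ c2 = (M1 ⊕ K) ⊕ (M2 ⊕ K) = M1 ⊕ M2 — the shared key cancels under XOR.
byte 0: 80 ⊕ d1 = 51
byte 1: ee ⊕ e3 = 0d
byte 2: 06 ⊕ e2 = e4
byte 3: 18 ⊕ 58 = 40
byte 4: 3f ⊕ 4a = 75
byte 5: 03 ⊕ 0c = 0f
byte 6: a9 ⊕ d0 = 79
byte 7: c0 ⊕ 26 = e6
byte 8: ab ⊕ c6 = 6d
byte 9: 60 ⊕ be = de
byte 10: 75 ⊕ 51 = 24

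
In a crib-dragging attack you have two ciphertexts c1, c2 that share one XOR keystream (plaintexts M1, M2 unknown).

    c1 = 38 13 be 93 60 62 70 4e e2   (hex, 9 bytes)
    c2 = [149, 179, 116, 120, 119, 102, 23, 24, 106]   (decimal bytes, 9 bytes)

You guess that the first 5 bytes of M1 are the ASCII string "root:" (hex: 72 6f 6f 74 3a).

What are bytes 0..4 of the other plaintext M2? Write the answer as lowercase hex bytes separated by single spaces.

First, c1 ⊕ c2 = (M1 ⊕ K) ⊕ (M2 ⊕ K) = M1 ⊕ M2, so the key drops out. Then M2 = (M1 ⊕ M2) ⊕ M1 over the first 5 bytes.
byte 0: (38 xor 95) xor 72 = ad xor 72 = df
byte 1: (13 xor b3) xor 6f = a0 xor 6f = cf
byte 2: (be xor 74) xor 6f = ca xor 6f = a5
byte 3: (93 xor 78) xor 74 = eb xor 74 = 9f
byte 4: (60 xor 77) xor 3a = 17 xor 3a = 2d

df cf a5 9f 2d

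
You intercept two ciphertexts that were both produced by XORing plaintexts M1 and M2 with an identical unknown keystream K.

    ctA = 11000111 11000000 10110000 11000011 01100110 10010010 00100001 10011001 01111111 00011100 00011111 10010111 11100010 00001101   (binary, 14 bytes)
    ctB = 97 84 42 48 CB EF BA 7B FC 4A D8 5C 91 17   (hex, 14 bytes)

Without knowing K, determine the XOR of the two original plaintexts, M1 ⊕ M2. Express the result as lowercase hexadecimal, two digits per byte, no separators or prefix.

5044f28bad7d9be28356c7cb731a

ctA ⊕ ctB = (M1 ⊕ K) ⊕ (M2 ⊕ K) = M1 ⊕ M2 — the shared key cancels under XOR.
c7 xor 97 = 50
c0 xor 84 = 44
b0 xor 42 = f2
c3 xor 48 = 8b
66 xor cb = ad
92 xor ef = 7d
21 xor ba = 9b
99 xor 7b = e2
7f xor fc = 83
1c xor 4a = 56
1f xor d8 = c7
97 xor 5c = cb
e2 xor 91 = 73
0d xor 17 = 1a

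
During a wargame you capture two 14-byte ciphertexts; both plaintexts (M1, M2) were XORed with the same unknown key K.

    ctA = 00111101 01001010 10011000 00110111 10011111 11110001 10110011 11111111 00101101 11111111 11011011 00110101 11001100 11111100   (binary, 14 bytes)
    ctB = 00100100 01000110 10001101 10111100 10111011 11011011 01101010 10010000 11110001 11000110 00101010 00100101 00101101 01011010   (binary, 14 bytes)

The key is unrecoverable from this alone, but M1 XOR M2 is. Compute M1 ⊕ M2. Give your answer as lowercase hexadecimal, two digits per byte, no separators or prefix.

190c158b242ad96fdc39f110e1a6

ctA ⊕ ctB = (M1 ⊕ K) ⊕ (M2 ⊕ K) = M1 ⊕ M2 — the shared key cancels under XOR.
byte 0: 3d XOR 24 = 19
byte 1: 4a XOR 46 = 0c
byte 2: 98 XOR 8d = 15
byte 3: 37 XOR bc = 8b
byte 4: 9f XOR bb = 24
byte 5: f1 XOR db = 2a
byte 6: b3 XOR 6a = d9
byte 7: ff XOR 90 = 6f
byte 8: 2d XOR f1 = dc
byte 9: ff XOR c6 = 39
byte 10: db XOR 2a = f1
byte 11: 35 XOR 25 = 10
byte 12: cc XOR 2d = e1
byte 13: fc XOR 5a = a6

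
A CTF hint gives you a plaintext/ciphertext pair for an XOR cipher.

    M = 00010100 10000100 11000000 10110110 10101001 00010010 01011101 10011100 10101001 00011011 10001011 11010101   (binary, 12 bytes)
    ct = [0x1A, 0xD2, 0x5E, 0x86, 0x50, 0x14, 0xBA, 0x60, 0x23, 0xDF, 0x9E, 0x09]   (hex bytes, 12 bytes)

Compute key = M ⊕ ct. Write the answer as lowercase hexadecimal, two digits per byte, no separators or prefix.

Since ct = M ⊕ key, XORing both sides with M gives key = M ⊕ ct.
byte 0: 14 xor 1a = 0e
byte 1: 84 xor d2 = 56
byte 2: c0 xor 5e = 9e
byte 3: b6 xor 86 = 30
byte 4: a9 xor 50 = f9
byte 5: 12 xor 14 = 06
byte 6: 5d xor ba = e7
byte 7: 9c xor 60 = fc
byte 8: a9 xor 23 = 8a
byte 9: 1b xor df = c4
byte 10: 8b xor 9e = 15
byte 11: d5 xor 09 = dc

0e569e30f906e7fc8ac415dc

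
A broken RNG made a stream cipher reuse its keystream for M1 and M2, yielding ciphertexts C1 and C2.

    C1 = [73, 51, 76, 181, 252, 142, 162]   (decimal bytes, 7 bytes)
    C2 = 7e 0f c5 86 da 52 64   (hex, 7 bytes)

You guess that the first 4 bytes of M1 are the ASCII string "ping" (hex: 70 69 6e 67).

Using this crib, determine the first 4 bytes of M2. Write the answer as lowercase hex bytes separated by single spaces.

47 55 e7 54

First, C1 ⊕ C2 = (M1 ⊕ K) ⊕ (M2 ⊕ K) = M1 ⊕ M2, so the key drops out. Then M2 = (M1 ⊕ M2) ⊕ M1 over the first 4 bytes.
byte 0: (49 XOR 7e) XOR 70 = 37 XOR 70 = 47
byte 1: (33 XOR 0f) XOR 69 = 3c XOR 69 = 55
byte 2: (4c XOR c5) XOR 6e = 89 XOR 6e = e7
byte 3: (b5 XOR 86) XOR 67 = 33 XOR 67 = 54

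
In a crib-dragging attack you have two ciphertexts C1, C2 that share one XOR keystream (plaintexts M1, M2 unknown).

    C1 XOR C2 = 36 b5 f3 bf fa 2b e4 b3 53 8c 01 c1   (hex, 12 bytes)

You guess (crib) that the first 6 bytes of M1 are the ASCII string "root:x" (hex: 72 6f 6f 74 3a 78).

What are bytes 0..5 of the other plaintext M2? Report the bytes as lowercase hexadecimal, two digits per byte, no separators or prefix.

44da9ccbc053

Since C1 ⊕ C2 = M1 ⊕ M2, XORing with the guessed M1 bytes yields the corresponding M2 bytes: M2 = (C1 ⊕ C2) ⊕ M1.
byte 0: 00110110 XOR 01110010 = 01000100
byte 1: 10110101 XOR 01101111 = 11011010
byte 2: 11110011 XOR 01101111 = 10011100
byte 3: 10111111 XOR 01110100 = 11001011
byte 4: 11111010 XOR 00111010 = 11000000
byte 5: 00101011 XOR 01111000 = 01010011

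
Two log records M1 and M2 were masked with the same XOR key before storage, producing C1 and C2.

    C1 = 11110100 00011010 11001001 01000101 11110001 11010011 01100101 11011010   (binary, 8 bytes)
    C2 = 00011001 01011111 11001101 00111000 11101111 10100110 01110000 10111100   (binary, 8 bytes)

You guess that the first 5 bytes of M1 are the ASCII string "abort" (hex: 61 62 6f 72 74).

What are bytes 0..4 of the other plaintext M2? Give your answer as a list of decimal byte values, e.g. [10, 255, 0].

[140, 39, 107, 15, 106]

First, C1 ⊕ C2 = (M1 ⊕ K) ⊕ (M2 ⊕ K) = M1 ⊕ M2, so the key drops out. Then M2 = (M1 ⊕ M2) ⊕ M1 over the first 5 bytes.
byte 0: (f4 ⊕ 19) ⊕ 61 = ed ⊕ 61 = 8c
byte 1: (1a ⊕ 5f) ⊕ 62 = 45 ⊕ 62 = 27
byte 2: (c9 ⊕ cd) ⊕ 6f = 04 ⊕ 6f = 6b
byte 3: (45 ⊕ 38) ⊕ 72 = 7d ⊕ 72 = 0f
byte 4: (f1 ⊕ ef) ⊕ 74 = 1e ⊕ 74 = 6a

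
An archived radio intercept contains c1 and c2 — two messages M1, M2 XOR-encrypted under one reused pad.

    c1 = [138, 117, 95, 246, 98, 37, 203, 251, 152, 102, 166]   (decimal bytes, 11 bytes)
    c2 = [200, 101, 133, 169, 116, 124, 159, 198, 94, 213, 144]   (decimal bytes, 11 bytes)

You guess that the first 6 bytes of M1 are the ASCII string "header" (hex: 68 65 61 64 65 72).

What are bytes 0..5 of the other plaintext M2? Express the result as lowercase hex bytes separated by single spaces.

First, c1 ⊕ c2 = (M1 ⊕ K) ⊕ (M2 ⊕ K) = M1 ⊕ M2, so the key drops out. Then M2 = (M1 ⊕ M2) ⊕ M1 over the first 6 bytes.
byte 0: (8a XOR c8) XOR 68 = 42 XOR 68 = 2a
byte 1: (75 XOR 65) XOR 65 = 10 XOR 65 = 75
byte 2: (5f XOR 85) XOR 61 = da XOR 61 = bb
byte 3: (f6 XOR a9) XOR 64 = 5f XOR 64 = 3b
byte 4: (62 XOR 74) XOR 65 = 16 XOR 65 = 73
byte 5: (25 XOR 7c) XOR 72 = 59 XOR 72 = 2b

2a 75 bb 3b 73 2b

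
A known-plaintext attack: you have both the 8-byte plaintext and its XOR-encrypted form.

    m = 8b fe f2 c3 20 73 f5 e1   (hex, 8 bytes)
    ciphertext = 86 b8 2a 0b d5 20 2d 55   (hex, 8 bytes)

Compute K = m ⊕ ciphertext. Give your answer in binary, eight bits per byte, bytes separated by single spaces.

Since ciphertext = m ⊕ K, XORing both sides with m gives K = m ⊕ ciphertext.
8b ⊕ 86 = 0d
fe ⊕ b8 = 46
f2 ⊕ 2a = d8
c3 ⊕ 0b = c8
20 ⊕ d5 = f5
73 ⊕ 20 = 53
f5 ⊕ 2d = d8
e1 ⊕ 55 = b4

00001101 01000110 11011000 11001000 11110101 01010011 11011000 10110100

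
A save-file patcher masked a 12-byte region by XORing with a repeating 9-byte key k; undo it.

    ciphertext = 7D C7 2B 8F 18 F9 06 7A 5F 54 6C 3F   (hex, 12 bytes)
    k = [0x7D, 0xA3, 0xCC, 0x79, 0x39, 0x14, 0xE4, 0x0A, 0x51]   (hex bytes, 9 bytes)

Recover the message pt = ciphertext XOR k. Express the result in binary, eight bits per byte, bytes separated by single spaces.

The 9-byte key repeats, so the effective keystream is 7d a3 cc 79 39 14 e4 0a 51 7d a3 cc.
byte 0: 125 xor 125 =   0
byte 1: 199 xor 163 = 100
byte 2:  43 xor 204 = 231
byte 3: 143 xor 121 = 246
byte 4:  24 xor  57 =  33
byte 5: 249 xor  20 = 237
byte 6:   6 xor 228 = 226
byte 7: 122 xor  10 = 112
byte 8:  95 xor  81 =  14
byte 9:  84 xor 125 =  41
byte 10: 108 xor 163 = 207
byte 11:  63 xor 204 = 243

00000000 01100100 11100111 11110110 00100001 11101101 11100010 01110000 00001110 00101001 11001111 11110011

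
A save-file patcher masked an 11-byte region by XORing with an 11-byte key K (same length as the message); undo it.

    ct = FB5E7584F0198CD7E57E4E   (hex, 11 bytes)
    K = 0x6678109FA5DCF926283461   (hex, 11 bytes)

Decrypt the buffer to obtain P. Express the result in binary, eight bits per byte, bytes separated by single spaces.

10011101 00100110 01100101 00011011 01010101 11000101 01110101 11110001 11001101 01001010 00101111

fb ⊕ 66 = 9d
5e ⊕ 78 = 26
75 ⊕ 10 = 65
84 ⊕ 9f = 1b
f0 ⊕ a5 = 55
19 ⊕ dc = c5
8c ⊕ f9 = 75
d7 ⊕ 26 = f1
e5 ⊕ 28 = cd
7e ⊕ 34 = 4a
4e ⊕ 61 = 2f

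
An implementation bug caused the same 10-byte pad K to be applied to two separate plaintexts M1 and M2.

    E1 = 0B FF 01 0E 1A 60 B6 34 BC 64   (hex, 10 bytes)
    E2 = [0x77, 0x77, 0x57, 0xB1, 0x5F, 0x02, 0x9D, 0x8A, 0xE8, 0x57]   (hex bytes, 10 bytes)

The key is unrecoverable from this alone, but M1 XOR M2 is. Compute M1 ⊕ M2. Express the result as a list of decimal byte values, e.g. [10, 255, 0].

[124, 136, 86, 191, 69, 98, 43, 190, 84, 51]

E1 ⊕ E2 = (M1 ⊕ K) ⊕ (M2 ⊕ K) = M1 ⊕ M2 — the shared key cancels under XOR.
byte 0:  11 ^ 119 = 124
byte 1: 255 ^ 119 = 136
byte 2:   1 ^  87 =  86
byte 3:  14 ^ 177 = 191
byte 4:  26 ^  95 =  69
byte 5:  96 ^   2 =  98
byte 6: 182 ^ 157 =  43
byte 7:  52 ^ 138 = 190
byte 8: 188 ^ 232 =  84
byte 9: 100 ^  87 =  51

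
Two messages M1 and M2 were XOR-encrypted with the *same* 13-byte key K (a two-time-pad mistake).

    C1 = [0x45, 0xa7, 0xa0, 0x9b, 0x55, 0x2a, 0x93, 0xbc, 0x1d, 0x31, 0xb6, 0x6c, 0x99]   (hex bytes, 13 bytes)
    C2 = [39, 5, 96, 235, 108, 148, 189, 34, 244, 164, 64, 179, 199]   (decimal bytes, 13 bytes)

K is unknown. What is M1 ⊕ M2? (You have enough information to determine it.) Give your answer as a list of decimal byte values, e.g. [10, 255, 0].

[98, 162, 192, 112, 57, 190, 46, 158, 233, 149, 246, 223, 94]

C1 ⊕ C2 = (M1 ⊕ K) ⊕ (M2 ⊕ K) = M1 ⊕ M2 — the shared key cancels under XOR.
byte 0: 45 ⊕ 27 = 62
byte 1: a7 ⊕ 05 = a2
byte 2: a0 ⊕ 60 = c0
byte 3: 9b ⊕ eb = 70
byte 4: 55 ⊕ 6c = 39
byte 5: 2a ⊕ 94 = be
byte 6: 93 ⊕ bd = 2e
byte 7: bc ⊕ 22 = 9e
byte 8: 1d ⊕ f4 = e9
byte 9: 31 ⊕ a4 = 95
byte 10: b6 ⊕ 40 = f6
byte 11: 6c ⊕ b3 = df
byte 12: 99 ⊕ c7 = 5e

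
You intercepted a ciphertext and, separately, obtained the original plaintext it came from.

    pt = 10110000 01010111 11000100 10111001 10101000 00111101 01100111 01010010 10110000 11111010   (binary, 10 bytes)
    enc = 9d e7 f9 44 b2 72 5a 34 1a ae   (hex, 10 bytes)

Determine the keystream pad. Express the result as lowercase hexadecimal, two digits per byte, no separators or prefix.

Since enc = pt ⊕ pad, XORing both sides with pt gives pad = pt ⊕ enc.
b0 xor 9d = 2d
57 xor e7 = b0
c4 xor f9 = 3d
b9 xor 44 = fd
a8 xor b2 = 1a
3d xor 72 = 4f
67 xor 5a = 3d
52 xor 34 = 66
b0 xor 1a = aa
fa xor ae = 54

2db03dfd1a4f3d66aa54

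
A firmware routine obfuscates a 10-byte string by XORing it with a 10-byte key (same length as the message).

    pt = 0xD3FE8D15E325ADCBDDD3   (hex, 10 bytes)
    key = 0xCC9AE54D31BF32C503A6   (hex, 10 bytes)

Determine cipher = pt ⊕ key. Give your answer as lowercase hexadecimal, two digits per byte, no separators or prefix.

1f646858d29a9f0ede75

XOR is its own inverse, so applying the key byte-wise gives the result directly.
d3 ⊕ cc = 1f
fe ⊕ 9a = 64
8d ⊕ e5 = 68
15 ⊕ 4d = 58
e3 ⊕ 31 = d2
25 ⊕ bf = 9a
ad ⊕ 32 = 9f
cb ⊕ c5 = 0e
dd ⊕ 03 = de
d3 ⊕ a6 = 75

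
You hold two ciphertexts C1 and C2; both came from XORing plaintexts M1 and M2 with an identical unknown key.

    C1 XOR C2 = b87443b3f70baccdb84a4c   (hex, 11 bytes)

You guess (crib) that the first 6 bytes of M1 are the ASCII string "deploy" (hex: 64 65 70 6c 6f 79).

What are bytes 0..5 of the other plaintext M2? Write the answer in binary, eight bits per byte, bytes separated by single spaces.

11011100 00010001 00110011 11011111 10011000 01110010

Since C1 ⊕ C2 = M1 ⊕ M2, XORing with the guessed M1 bytes yields the corresponding M2 bytes: M2 = (C1 ⊕ C2) ⊕ M1.
byte 0: b8 ⊕ 64 = dc
byte 1: 74 ⊕ 65 = 11
byte 2: 43 ⊕ 70 = 33
byte 3: b3 ⊕ 6c = df
byte 4: f7 ⊕ 6f = 98
byte 5: 0b ⊕ 79 = 72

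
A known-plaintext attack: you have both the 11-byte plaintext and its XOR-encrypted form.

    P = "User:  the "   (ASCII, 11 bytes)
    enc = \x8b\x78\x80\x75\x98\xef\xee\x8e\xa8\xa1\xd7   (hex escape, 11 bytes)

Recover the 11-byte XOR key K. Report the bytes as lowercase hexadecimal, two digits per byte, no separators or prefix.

Since enc = P ⊕ K, XORing both sides with P gives K = P ⊕ enc.
 85 ⊕ 139 = 222
115 ⊕ 120 =  11
101 ⊕ 128 = 229
114 ⊕ 117 =   7
 58 ⊕ 152 = 162
 32 ⊕ 239 = 207
 32 ⊕ 238 = 206
116 ⊕ 142 = 250
104 ⊕ 168 = 192
101 ⊕ 161 = 196
 32 ⊕ 215 = 247

de0be507a2cfcefac0c4f7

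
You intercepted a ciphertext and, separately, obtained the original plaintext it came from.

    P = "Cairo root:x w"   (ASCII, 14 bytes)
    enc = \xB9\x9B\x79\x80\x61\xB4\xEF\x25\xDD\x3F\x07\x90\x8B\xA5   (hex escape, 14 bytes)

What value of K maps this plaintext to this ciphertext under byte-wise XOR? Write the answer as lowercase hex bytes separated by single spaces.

Since enc = P ⊕ K, XORing both sides with P gives K = P ⊕ enc.
01000011 xor 10111001 = 11111010
01100001 xor 10011011 = 11111010
01101001 xor 01111001 = 00010000
01110010 xor 10000000 = 11110010
01101111 xor 01100001 = 00001110
00100000 xor 10110100 = 10010100
01110010 xor 11101111 = 10011101
01101111 xor 00100101 = 01001010
01101111 xor 11011101 = 10110010
01110100 xor 00111111 = 01001011
00111010 xor 00000111 = 00111101
01111000 xor 10010000 = 11101000
00100000 xor 10001011 = 10101011
01110111 xor 10100101 = 11010010

fa fa 10 f2 0e 94 9d 4a b2 4b 3d e8 ab d2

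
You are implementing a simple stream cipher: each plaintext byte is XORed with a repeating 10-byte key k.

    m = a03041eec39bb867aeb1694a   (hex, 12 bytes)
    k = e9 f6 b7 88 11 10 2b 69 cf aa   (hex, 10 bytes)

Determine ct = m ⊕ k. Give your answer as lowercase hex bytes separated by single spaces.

The 10-byte key repeats, so the effective keystream is e9 f6 b7 88 11 10 2b 69 cf aa e9 f6.
byte 0: a0 xor e9 = 49
byte 1: 30 xor f6 = c6
byte 2: 41 xor b7 = f6
byte 3: ee xor 88 = 66
byte 4: c3 xor 11 = d2
byte 5: 9b xor 10 = 8b
byte 6: b8 xor 2b = 93
byte 7: 67 xor 69 = 0e
byte 8: ae xor cf = 61
byte 9: b1 xor aa = 1b
byte 10: 69 xor e9 = 80
byte 11: 4a xor f6 = bc

49 c6 f6 66 d2 8b 93 0e 61 1b 80 bc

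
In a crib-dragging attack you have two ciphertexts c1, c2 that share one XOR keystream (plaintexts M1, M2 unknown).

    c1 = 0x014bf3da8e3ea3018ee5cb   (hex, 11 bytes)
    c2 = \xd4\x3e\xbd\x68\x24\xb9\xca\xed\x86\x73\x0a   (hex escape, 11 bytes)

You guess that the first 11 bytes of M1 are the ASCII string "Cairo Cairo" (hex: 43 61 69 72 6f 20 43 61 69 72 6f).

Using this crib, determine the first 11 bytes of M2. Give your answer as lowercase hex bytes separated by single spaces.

96 14 27 c0 c5 a7 2a 8d 61 e4 ae

First, c1 ⊕ c2 = (M1 ⊕ K) ⊕ (M2 ⊕ K) = M1 ⊕ M2, so the key drops out. Then M2 = (M1 ⊕ M2) ⊕ M1 over the first 11 bytes.
byte 0: (01 xor d4) xor 43 = d5 xor 43 = 96
byte 1: (4b xor 3e) xor 61 = 75 xor 61 = 14
byte 2: (f3 xor bd) xor 69 = 4e xor 69 = 27
byte 3: (da xor 68) xor 72 = b2 xor 72 = c0
byte 4: (8e xor 24) xor 6f = aa xor 6f = c5
byte 5: (3e xor b9) xor 20 = 87 xor 20 = a7
byte 6: (a3 xor ca) xor 43 = 69 xor 43 = 2a
byte 7: (01 xor ed) xor 61 = ec xor 61 = 8d
byte 8: (8e xor 86) xor 69 = 08 xor 69 = 61
byte 9: (e5 xor 73) xor 72 = 96 xor 72 = e4
byte 10: (cb xor 0a) xor 6f = c1 xor 6f = ae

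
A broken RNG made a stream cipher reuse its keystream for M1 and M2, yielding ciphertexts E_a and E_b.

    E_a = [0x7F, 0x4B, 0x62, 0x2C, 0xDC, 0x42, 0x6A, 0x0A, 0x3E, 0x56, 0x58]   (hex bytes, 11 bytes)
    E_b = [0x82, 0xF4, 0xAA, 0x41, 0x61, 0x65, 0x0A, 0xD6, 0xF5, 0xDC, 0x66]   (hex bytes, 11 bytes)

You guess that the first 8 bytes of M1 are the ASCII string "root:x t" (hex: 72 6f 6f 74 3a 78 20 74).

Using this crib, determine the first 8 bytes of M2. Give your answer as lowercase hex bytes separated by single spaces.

8f d0 a7 19 87 5f 40 a8

First, E_a ⊕ E_b = (M1 ⊕ K) ⊕ (M2 ⊕ K) = M1 ⊕ M2, so the key drops out. Then M2 = (M1 ⊕ M2) ⊕ M1 over the first 8 bytes.
byte 0: (7f XOR 82) XOR 72 = fd XOR 72 = 8f
byte 1: (4b XOR f4) XOR 6f = bf XOR 6f = d0
byte 2: (62 XOR aa) XOR 6f = c8 XOR 6f = a7
byte 3: (2c XOR 41) XOR 74 = 6d XOR 74 = 19
byte 4: (dc XOR 61) XOR 3a = bd XOR 3a = 87
byte 5: (42 XOR 65) XOR 78 = 27 XOR 78 = 5f
byte 6: (6a XOR 0a) XOR 20 = 60 XOR 20 = 40
byte 7: (0a XOR d6) XOR 74 = dc XOR 74 = a8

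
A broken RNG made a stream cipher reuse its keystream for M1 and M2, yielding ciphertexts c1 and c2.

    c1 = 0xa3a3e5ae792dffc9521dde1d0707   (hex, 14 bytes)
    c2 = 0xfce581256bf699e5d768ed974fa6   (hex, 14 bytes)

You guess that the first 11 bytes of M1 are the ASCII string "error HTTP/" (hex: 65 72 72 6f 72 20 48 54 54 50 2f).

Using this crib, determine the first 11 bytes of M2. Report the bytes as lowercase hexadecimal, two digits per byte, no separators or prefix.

3a3416e460fb2e78d1251c

First, c1 ⊕ c2 = (M1 ⊕ K) ⊕ (M2 ⊕ K) = M1 ⊕ M2, so the key drops out. Then M2 = (M1 ⊕ M2) ⊕ M1 over the first 11 bytes.
byte 0: (a3 ^ fc) ^ 65 = 5f ^ 65 = 3a
byte 1: (a3 ^ e5) ^ 72 = 46 ^ 72 = 34
byte 2: (e5 ^ 81) ^ 72 = 64 ^ 72 = 16
byte 3: (ae ^ 25) ^ 6f = 8b ^ 6f = e4
byte 4: (79 ^ 6b) ^ 72 = 12 ^ 72 = 60
byte 5: (2d ^ f6) ^ 20 = db ^ 20 = fb
byte 6: (ff ^ 99) ^ 48 = 66 ^ 48 = 2e
byte 7: (c9 ^ e5) ^ 54 = 2c ^ 54 = 78
byte 8: (52 ^ d7) ^ 54 = 85 ^ 54 = d1
byte 9: (1d ^ 68) ^ 50 = 75 ^ 50 = 25
byte 10: (de ^ ed) ^ 2f = 33 ^ 2f = 1c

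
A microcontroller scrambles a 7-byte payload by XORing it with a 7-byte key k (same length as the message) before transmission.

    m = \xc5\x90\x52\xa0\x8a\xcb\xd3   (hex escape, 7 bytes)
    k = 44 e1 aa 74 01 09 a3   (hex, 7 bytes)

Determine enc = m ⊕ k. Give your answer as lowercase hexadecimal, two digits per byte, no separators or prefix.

XOR is its own inverse, so applying the key byte-wise gives the result directly.
197 ^  68 = 129
144 ^ 225 = 113
 82 ^ 170 = 248
160 ^ 116 = 212
138 ^   1 = 139
203 ^   9 = 194
211 ^ 163 = 112

8171f8d48bc270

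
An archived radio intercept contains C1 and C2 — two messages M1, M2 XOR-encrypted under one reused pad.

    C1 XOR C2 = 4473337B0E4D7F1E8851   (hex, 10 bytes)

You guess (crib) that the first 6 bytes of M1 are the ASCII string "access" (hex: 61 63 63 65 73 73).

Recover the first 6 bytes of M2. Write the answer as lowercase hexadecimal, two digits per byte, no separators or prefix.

2510501e7d3e

Since C1 ⊕ C2 = M1 ⊕ M2, XORing with the guessed M1 bytes yields the corresponding M2 bytes: M2 = (C1 ⊕ C2) ⊕ M1.
byte 0: 01000100 ^ 01100001 = 00100101
byte 1: 01110011 ^ 01100011 = 00010000
byte 2: 00110011 ^ 01100011 = 01010000
byte 3: 01111011 ^ 01100101 = 00011110
byte 4: 00001110 ^ 01110011 = 01111101
byte 5: 01001101 ^ 01110011 = 00111110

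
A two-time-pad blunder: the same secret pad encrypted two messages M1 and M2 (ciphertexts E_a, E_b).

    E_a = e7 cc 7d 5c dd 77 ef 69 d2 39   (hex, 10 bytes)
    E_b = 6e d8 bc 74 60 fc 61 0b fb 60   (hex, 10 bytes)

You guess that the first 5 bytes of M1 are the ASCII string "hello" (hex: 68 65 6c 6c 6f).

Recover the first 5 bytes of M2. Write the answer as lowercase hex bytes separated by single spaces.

First, E_a ⊕ E_b = (M1 ⊕ K) ⊕ (M2 ⊕ K) = M1 ⊕ M2, so the key drops out. Then M2 = (M1 ⊕ M2) ⊕ M1 over the first 5 bytes.
byte 0: (e7 ^ 6e) ^ 68 = 89 ^ 68 = e1
byte 1: (cc ^ d8) ^ 65 = 14 ^ 65 = 71
byte 2: (7d ^ bc) ^ 6c = c1 ^ 6c = ad
byte 3: (5c ^ 74) ^ 6c = 28 ^ 6c = 44
byte 4: (dd ^ 60) ^ 6f = bd ^ 6f = d2

e1 71 ad 44 d2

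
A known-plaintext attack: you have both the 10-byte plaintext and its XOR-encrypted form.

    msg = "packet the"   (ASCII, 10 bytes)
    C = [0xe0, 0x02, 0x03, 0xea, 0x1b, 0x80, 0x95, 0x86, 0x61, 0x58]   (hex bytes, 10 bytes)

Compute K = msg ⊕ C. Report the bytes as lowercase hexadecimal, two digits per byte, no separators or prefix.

Since C = msg ⊕ K, XORing both sides with msg gives K = msg ⊕ C.
byte 0: 70 xor e0 = 90
byte 1: 61 xor 02 = 63
byte 2: 63 xor 03 = 60
byte 3: 6b xor ea = 81
byte 4: 65 xor 1b = 7e
byte 5: 74 xor 80 = f4
byte 6: 20 xor 95 = b5
byte 7: 74 xor 86 = f2
byte 8: 68 xor 61 = 09
byte 9: 65 xor 58 = 3d

906360817ef4b5f2093d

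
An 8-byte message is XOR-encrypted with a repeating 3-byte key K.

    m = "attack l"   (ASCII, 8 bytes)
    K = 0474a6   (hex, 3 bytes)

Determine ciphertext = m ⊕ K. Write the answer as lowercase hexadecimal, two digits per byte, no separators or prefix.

6500d26517cd2418

The 3-byte key repeats, so the effective keystream is 04 74 a6 04 74 a6 04 74.
byte 0: 01100001 ^ 00000100 = 01100101
byte 1: 01110100 ^ 01110100 = 00000000
byte 2: 01110100 ^ 10100110 = 11010010
byte 3: 01100001 ^ 00000100 = 01100101
byte 4: 01100011 ^ 01110100 = 00010111
byte 5: 01101011 ^ 10100110 = 11001101
byte 6: 00100000 ^ 00000100 = 00100100
byte 7: 01101100 ^ 01110100 = 00011000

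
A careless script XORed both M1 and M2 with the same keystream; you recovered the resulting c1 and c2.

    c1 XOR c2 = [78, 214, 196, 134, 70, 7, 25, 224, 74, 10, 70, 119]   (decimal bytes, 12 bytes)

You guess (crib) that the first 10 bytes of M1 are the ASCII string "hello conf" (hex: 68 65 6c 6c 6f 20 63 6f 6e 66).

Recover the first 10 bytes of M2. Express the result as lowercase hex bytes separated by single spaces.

Since c1 ⊕ c2 = M1 ⊕ M2, XORing with the guessed M1 bytes yields the corresponding M2 bytes: M2 = (c1 ⊕ c2) ⊕ M1.
 78 ^ 104 =  38
214 ^ 101 = 179
196 ^ 108 = 168
134 ^ 108 = 234
 70 ^ 111 =  41
  7 ^  32 =  39
 25 ^  99 = 122
224 ^ 111 = 143
 74 ^ 110 =  36
 10 ^ 102 = 108

26 b3 a8 ea 29 27 7a 8f 24 6c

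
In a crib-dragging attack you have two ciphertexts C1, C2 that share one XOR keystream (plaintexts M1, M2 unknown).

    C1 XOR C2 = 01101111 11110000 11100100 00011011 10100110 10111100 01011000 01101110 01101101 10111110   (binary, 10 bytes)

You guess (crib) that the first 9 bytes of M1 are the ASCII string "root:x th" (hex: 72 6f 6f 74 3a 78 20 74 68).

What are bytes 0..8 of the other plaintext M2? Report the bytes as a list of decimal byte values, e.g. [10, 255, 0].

Since C1 ⊕ C2 = M1 ⊕ M2, XORing with the guessed M1 bytes yields the corresponding M2 bytes: M2 = (C1 ⊕ C2) ⊕ M1.
6f ⊕ 72 = 1d
f0 ⊕ 6f = 9f
e4 ⊕ 6f = 8b
1b ⊕ 74 = 6f
a6 ⊕ 3a = 9c
bc ⊕ 78 = c4
58 ⊕ 20 = 78
6e ⊕ 74 = 1a
6d ⊕ 68 = 05

[29, 159, 139, 111, 156, 196, 120, 26, 5]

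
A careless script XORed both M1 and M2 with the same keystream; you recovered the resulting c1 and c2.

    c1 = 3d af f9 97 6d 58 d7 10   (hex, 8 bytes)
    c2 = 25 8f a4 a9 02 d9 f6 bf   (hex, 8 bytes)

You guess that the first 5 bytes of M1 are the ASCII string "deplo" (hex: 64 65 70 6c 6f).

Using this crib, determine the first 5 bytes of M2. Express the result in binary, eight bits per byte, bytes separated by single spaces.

01111100 01000101 00101101 01010010 00000000

First, c1 ⊕ c2 = (M1 ⊕ K) ⊕ (M2 ⊕ K) = M1 ⊕ M2, so the key drops out. Then M2 = (M1 ⊕ M2) ⊕ M1 over the first 5 bytes.
byte 0: (3d xor 25) xor 64 = 18 xor 64 = 7c
byte 1: (af xor 8f) xor 65 = 20 xor 65 = 45
byte 2: (f9 xor a4) xor 70 = 5d xor 70 = 2d
byte 3: (97 xor a9) xor 6c = 3e xor 6c = 52
byte 4: (6d xor 02) xor 6f = 6f xor 6f = 00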